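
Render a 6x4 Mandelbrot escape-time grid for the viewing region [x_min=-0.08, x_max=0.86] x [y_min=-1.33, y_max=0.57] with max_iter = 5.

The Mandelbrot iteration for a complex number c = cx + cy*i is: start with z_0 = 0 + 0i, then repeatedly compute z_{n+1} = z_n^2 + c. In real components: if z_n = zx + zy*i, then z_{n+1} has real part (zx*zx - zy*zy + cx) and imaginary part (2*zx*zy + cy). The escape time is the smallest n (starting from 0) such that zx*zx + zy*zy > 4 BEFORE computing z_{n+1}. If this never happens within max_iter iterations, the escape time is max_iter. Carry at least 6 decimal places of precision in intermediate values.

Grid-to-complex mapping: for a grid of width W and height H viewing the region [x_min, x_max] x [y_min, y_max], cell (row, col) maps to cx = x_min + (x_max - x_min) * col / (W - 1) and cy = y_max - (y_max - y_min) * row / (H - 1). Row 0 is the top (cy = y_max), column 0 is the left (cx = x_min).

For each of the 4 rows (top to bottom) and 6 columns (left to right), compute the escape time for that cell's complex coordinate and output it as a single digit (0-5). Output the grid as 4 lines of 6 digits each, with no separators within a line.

Answer: 555532
555543
555432
222222

Derivation:
(row=0, col=0): c = -0.0800 + 0.5700i → escape time 5
(row=0, col=1): c = 0.1080 + 0.5700i → escape time 5
(row=0, col=2): c = 0.2960 + 0.5700i → escape time 5
(row=0, col=3): c = 0.4840 + 0.5700i → escape time 5
(row=0, col=4): c = 0.6720 + 0.5700i → escape time 3
(row=0, col=5): c = 0.8600 + 0.5700i → escape time 2
(row=1, col=0): c = -0.0800 + -0.0633i → escape time 5
(row=1, col=1): c = 0.1080 + -0.0633i → escape time 5
(row=1, col=2): c = 0.2960 + -0.0633i → escape time 5
(row=1, col=3): c = 0.4840 + -0.0633i → escape time 5
(row=1, col=4): c = 0.6720 + -0.0633i → escape time 4
(row=1, col=5): c = 0.8600 + -0.0633i → escape time 3
(row=2, col=0): c = -0.0800 + -0.6967i → escape time 5
(row=2, col=1): c = 0.1080 + -0.6967i → escape time 5
(row=2, col=2): c = 0.2960 + -0.6967i → escape time 5
(row=2, col=3): c = 0.4840 + -0.6967i → escape time 4
(row=2, col=4): c = 0.6720 + -0.6967i → escape time 3
(row=2, col=5): c = 0.8600 + -0.6967i → escape time 2
(row=3, col=0): c = -0.0800 + -1.3300i → escape time 2
(row=3, col=1): c = 0.1080 + -1.3300i → escape time 2
(row=3, col=2): c = 0.2960 + -1.3300i → escape time 2
(row=3, col=3): c = 0.4840 + -1.3300i → escape time 2
(row=3, col=4): c = 0.6720 + -1.3300i → escape time 2
(row=3, col=5): c = 0.8600 + -1.3300i → escape time 2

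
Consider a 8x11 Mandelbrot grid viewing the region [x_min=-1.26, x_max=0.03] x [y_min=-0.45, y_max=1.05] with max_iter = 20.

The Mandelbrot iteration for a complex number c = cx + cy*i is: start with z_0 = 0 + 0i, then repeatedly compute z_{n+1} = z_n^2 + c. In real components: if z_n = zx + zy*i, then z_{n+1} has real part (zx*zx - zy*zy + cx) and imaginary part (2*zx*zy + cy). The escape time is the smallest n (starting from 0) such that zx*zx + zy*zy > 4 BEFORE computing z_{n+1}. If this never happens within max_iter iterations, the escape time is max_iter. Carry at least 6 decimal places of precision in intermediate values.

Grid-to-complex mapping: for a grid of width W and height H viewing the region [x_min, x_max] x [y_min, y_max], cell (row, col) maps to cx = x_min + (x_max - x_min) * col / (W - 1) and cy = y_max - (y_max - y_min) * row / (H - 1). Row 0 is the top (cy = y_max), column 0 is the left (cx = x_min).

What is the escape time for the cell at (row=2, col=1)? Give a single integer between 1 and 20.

Answer: 3

Derivation:
z_0 = 0 + 0i, c = -1.0757 + 0.7500i
Iter 1: z = -1.0757 + 0.7500i, |z|^2 = 1.7197
Iter 2: z = -0.4811 + -0.8636i, |z|^2 = 0.9772
Iter 3: z = -1.5901 + 1.5808i, |z|^2 = 5.0274
Escaped at iteration 3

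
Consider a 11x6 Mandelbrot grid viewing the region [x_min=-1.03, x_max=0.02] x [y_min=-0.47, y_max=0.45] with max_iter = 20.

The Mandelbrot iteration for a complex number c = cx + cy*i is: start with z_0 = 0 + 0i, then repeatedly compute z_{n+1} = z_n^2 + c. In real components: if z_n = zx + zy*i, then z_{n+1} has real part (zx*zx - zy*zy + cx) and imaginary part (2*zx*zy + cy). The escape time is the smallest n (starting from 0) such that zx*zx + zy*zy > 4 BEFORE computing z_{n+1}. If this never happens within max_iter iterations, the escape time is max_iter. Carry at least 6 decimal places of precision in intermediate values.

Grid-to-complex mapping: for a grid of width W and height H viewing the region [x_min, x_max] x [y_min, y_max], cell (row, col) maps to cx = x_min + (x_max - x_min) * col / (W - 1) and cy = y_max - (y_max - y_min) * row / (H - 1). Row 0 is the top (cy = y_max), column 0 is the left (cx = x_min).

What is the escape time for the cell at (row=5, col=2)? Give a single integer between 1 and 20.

Answer: 6

Derivation:
z_0 = 0 + 0i, c = -0.8200 + -0.4700i
Iter 1: z = -0.8200 + -0.4700i, |z|^2 = 0.8933
Iter 2: z = -0.3685 + 0.3008i, |z|^2 = 0.2263
Iter 3: z = -0.7747 + -0.6917i, |z|^2 = 1.0786
Iter 4: z = -0.6983 + 0.6017i, |z|^2 = 0.8496
Iter 5: z = -0.6944 + -1.3103i, |z|^2 = 2.1991
Iter 6: z = -2.0547 + 1.3498i, |z|^2 = 6.0437
Escaped at iteration 6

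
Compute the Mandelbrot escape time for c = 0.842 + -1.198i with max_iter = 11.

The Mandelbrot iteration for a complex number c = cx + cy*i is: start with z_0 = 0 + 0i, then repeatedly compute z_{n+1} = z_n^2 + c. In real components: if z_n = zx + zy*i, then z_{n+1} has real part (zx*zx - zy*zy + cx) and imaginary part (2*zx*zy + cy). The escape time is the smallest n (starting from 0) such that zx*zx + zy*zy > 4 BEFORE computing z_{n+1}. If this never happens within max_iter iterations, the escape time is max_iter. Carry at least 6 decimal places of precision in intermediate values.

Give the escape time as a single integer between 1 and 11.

Answer: 2

Derivation:
z_0 = 0 + 0i, c = 0.8420 + -1.1980i
Iter 1: z = 0.8420 + -1.1980i, |z|^2 = 2.1442
Iter 2: z = 0.1158 + -3.2154i, |z|^2 = 10.3524
Escaped at iteration 2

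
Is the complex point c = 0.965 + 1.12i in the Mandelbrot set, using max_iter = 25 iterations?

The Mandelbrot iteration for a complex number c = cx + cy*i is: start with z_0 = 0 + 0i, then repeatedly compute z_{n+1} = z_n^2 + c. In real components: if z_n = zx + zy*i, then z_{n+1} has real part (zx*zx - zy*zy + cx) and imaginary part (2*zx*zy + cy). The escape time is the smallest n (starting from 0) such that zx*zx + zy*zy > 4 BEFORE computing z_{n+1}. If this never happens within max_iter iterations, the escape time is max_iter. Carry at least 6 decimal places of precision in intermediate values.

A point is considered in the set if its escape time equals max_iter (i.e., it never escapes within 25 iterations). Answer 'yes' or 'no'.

Answer: no

Derivation:
z_0 = 0 + 0i, c = 0.9650 + 1.1200i
Iter 1: z = 0.9650 + 1.1200i, |z|^2 = 2.1856
Iter 2: z = 0.6418 + 3.2816i, |z|^2 = 11.1808
Escaped at iteration 2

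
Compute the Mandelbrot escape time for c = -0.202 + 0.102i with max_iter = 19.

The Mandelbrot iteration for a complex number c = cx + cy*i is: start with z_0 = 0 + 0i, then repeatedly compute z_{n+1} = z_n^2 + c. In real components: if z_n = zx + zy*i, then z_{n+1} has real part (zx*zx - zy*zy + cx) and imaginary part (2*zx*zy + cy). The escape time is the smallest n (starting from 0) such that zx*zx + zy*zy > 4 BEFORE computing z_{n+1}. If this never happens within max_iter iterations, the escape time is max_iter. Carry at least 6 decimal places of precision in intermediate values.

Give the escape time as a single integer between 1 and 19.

z_0 = 0 + 0i, c = -0.2020 + 0.1020i
Iter 1: z = -0.2020 + 0.1020i, |z|^2 = 0.0512
Iter 2: z = -0.1716 + 0.0608i, |z|^2 = 0.0331
Iter 3: z = -0.1762 + 0.0811i, |z|^2 = 0.0376
Iter 4: z = -0.1775 + 0.0734i, |z|^2 = 0.0369
Iter 5: z = -0.1759 + 0.0759i, |z|^2 = 0.0367
Iter 6: z = -0.1768 + 0.0753i, |z|^2 = 0.0369
Iter 7: z = -0.1764 + 0.0754i, |z|^2 = 0.0368
Iter 8: z = -0.1766 + 0.0754i, |z|^2 = 0.0369
Iter 9: z = -0.1765 + 0.0754i, |z|^2 = 0.0368
Iter 10: z = -0.1765 + 0.0754i, |z|^2 = 0.0368
Iter 11: z = -0.1765 + 0.0754i, |z|^2 = 0.0368
Iter 12: z = -0.1765 + 0.0754i, |z|^2 = 0.0368
Iter 13: z = -0.1765 + 0.0754i, |z|^2 = 0.0368
Iter 14: z = -0.1765 + 0.0754i, |z|^2 = 0.0368
Iter 15: z = -0.1765 + 0.0754i, |z|^2 = 0.0368
Iter 16: z = -0.1765 + 0.0754i, |z|^2 = 0.0368
Iter 17: z = -0.1765 + 0.0754i, |z|^2 = 0.0368
Iter 18: z = -0.1765 + 0.0754i, |z|^2 = 0.0368

Answer: 19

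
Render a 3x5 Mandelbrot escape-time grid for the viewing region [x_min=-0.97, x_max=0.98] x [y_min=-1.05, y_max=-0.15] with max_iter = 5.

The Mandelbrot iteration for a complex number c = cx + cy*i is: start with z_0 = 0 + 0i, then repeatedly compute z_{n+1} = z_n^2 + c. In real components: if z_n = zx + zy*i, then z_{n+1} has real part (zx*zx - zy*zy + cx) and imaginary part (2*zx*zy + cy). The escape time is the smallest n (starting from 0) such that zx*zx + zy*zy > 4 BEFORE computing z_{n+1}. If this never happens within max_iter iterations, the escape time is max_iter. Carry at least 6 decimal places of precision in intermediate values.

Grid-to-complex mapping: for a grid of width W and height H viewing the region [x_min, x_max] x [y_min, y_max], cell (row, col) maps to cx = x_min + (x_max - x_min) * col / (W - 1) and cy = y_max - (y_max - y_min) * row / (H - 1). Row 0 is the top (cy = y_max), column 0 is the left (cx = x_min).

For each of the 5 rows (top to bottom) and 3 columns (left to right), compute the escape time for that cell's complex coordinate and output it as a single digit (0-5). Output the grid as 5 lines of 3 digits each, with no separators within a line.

Answer: 553
552
552
352
352

Derivation:
(row=0, col=0): c = -0.9700 + -0.1500i → escape time 5
(row=0, col=1): c = 0.0050 + -0.1500i → escape time 5
(row=0, col=2): c = 0.9800 + -0.1500i → escape time 3
(row=1, col=0): c = -0.9700 + -0.3750i → escape time 5
(row=1, col=1): c = 0.0050 + -0.3750i → escape time 5
(row=1, col=2): c = 0.9800 + -0.3750i → escape time 2
(row=2, col=0): c = -0.9700 + -0.6000i → escape time 5
(row=2, col=1): c = 0.0050 + -0.6000i → escape time 5
(row=2, col=2): c = 0.9800 + -0.6000i → escape time 2
(row=3, col=0): c = -0.9700 + -0.8250i → escape time 3
(row=3, col=1): c = 0.0050 + -0.8250i → escape time 5
(row=3, col=2): c = 0.9800 + -0.8250i → escape time 2
(row=4, col=0): c = -0.9700 + -1.0500i → escape time 3
(row=4, col=1): c = 0.0050 + -1.0500i → escape time 5
(row=4, col=2): c = 0.9800 + -1.0500i → escape time 2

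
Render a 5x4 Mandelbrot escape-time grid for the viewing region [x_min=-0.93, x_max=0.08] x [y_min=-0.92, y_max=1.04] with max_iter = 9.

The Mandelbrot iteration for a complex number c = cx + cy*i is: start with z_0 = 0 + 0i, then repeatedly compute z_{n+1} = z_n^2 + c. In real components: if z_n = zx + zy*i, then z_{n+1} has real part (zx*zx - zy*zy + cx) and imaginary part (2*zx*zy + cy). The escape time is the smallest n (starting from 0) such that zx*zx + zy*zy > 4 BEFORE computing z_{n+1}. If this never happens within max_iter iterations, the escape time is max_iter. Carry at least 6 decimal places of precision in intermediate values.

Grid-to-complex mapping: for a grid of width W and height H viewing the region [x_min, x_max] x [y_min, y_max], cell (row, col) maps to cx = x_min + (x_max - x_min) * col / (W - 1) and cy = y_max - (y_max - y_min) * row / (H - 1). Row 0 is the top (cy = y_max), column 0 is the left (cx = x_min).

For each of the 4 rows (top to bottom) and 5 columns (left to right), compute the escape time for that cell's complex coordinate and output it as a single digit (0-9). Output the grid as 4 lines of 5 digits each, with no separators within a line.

Answer: 33494
79999
99999
34595

Derivation:
(row=0, col=0): c = -0.9300 + 1.0400i → escape time 3
(row=0, col=1): c = -0.6775 + 1.0400i → escape time 3
(row=0, col=2): c = -0.4250 + 1.0400i → escape time 4
(row=0, col=3): c = -0.1725 + 1.0400i → escape time 9
(row=0, col=4): c = 0.0800 + 1.0400i → escape time 4
(row=1, col=0): c = -0.9300 + 0.3867i → escape time 7
(row=1, col=1): c = -0.6775 + 0.3867i → escape time 9
(row=1, col=2): c = -0.4250 + 0.3867i → escape time 9
(row=1, col=3): c = -0.1725 + 0.3867i → escape time 9
(row=1, col=4): c = 0.0800 + 0.3867i → escape time 9
(row=2, col=0): c = -0.9300 + -0.2667i → escape time 9
(row=2, col=1): c = -0.6775 + -0.2667i → escape time 9
(row=2, col=2): c = -0.4250 + -0.2667i → escape time 9
(row=2, col=3): c = -0.1725 + -0.2667i → escape time 9
(row=2, col=4): c = 0.0800 + -0.2667i → escape time 9
(row=3, col=0): c = -0.9300 + -0.9200i → escape time 3
(row=3, col=1): c = -0.6775 + -0.9200i → escape time 4
(row=3, col=2): c = -0.4250 + -0.9200i → escape time 5
(row=3, col=3): c = -0.1725 + -0.9200i → escape time 9
(row=3, col=4): c = 0.0800 + -0.9200i → escape time 5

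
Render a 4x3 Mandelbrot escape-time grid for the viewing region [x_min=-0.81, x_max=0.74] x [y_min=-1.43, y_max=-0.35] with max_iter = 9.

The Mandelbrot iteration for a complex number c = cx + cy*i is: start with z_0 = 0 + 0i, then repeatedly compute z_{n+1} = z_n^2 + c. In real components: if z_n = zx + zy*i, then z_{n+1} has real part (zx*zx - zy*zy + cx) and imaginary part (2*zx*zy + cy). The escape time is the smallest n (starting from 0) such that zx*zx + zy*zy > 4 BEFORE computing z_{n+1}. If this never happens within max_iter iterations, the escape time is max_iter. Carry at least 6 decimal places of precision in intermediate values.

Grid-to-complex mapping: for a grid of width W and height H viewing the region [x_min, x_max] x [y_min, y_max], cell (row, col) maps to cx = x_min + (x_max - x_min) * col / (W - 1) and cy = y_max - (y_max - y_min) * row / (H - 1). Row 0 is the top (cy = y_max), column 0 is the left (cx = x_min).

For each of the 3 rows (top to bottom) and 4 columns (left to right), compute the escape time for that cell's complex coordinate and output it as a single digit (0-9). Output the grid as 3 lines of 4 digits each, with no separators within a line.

(row=0, col=0): c = -0.8100 + -0.3500i → escape time 8
(row=0, col=1): c = -0.2933 + -0.3500i → escape time 9
(row=0, col=2): c = 0.2233 + -0.3500i → escape time 9
(row=0, col=3): c = 0.7400 + -0.3500i → escape time 3
(row=1, col=0): c = -0.8100 + -0.8900i → escape time 4
(row=1, col=1): c = -0.2933 + -0.8900i → escape time 7
(row=1, col=2): c = 0.2233 + -0.8900i → escape time 4
(row=1, col=3): c = 0.7400 + -0.8900i → escape time 2
(row=2, col=0): c = -0.8100 + -1.4300i → escape time 2
(row=2, col=1): c = -0.2933 + -1.4300i → escape time 2
(row=2, col=2): c = 0.2233 + -1.4300i → escape time 2
(row=2, col=3): c = 0.7400 + -1.4300i → escape time 2

Answer: 8993
4742
2222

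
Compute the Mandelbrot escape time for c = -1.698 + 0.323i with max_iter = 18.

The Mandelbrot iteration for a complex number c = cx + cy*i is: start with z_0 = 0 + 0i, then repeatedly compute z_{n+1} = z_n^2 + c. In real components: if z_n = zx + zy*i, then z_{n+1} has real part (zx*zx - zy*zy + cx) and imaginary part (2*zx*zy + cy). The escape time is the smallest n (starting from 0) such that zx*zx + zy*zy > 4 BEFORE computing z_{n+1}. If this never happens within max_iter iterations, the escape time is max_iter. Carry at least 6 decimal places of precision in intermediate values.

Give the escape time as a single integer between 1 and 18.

Answer: 4

Derivation:
z_0 = 0 + 0i, c = -1.6980 + 0.3230i
Iter 1: z = -1.6980 + 0.3230i, |z|^2 = 2.9875
Iter 2: z = 1.0809 + -0.7739i, |z|^2 = 1.7672
Iter 3: z = -1.1286 + -1.3500i, |z|^2 = 3.0963
Iter 4: z = -2.2467 + 3.3703i, |z|^2 = 16.4065
Escaped at iteration 4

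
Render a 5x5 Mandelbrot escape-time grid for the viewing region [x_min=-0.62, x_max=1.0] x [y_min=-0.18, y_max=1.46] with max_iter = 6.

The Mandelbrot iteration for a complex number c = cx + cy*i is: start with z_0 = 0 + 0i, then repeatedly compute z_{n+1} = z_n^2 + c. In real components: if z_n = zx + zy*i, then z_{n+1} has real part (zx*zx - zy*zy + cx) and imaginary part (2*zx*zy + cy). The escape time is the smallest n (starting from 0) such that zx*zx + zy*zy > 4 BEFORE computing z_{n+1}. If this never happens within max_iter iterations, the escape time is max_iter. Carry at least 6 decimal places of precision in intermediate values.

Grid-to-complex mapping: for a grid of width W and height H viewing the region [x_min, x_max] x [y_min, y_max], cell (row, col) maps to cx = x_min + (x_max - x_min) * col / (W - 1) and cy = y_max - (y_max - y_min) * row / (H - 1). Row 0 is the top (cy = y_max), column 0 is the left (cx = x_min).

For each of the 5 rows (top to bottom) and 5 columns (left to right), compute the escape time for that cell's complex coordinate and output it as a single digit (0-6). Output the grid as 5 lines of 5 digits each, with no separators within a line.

Answer: 22222
36422
66632
66642
66642

Derivation:
(row=0, col=0): c = -0.6200 + 1.4600i → escape time 2
(row=0, col=1): c = -0.2150 + 1.4600i → escape time 2
(row=0, col=2): c = 0.1900 + 1.4600i → escape time 2
(row=0, col=3): c = 0.5950 + 1.4600i → escape time 2
(row=0, col=4): c = 1.0000 + 1.4600i → escape time 2
(row=1, col=0): c = -0.6200 + 1.0500i → escape time 3
(row=1, col=1): c = -0.2150 + 1.0500i → escape time 6
(row=1, col=2): c = 0.1900 + 1.0500i → escape time 4
(row=1, col=3): c = 0.5950 + 1.0500i → escape time 2
(row=1, col=4): c = 1.0000 + 1.0500i → escape time 2
(row=2, col=0): c = -0.6200 + 0.6400i → escape time 6
(row=2, col=1): c = -0.2150 + 0.6400i → escape time 6
(row=2, col=2): c = 0.1900 + 0.6400i → escape time 6
(row=2, col=3): c = 0.5950 + 0.6400i → escape time 3
(row=2, col=4): c = 1.0000 + 0.6400i → escape time 2
(row=3, col=0): c = -0.6200 + 0.2300i → escape time 6
(row=3, col=1): c = -0.2150 + 0.2300i → escape time 6
(row=3, col=2): c = 0.1900 + 0.2300i → escape time 6
(row=3, col=3): c = 0.5950 + 0.2300i → escape time 4
(row=3, col=4): c = 1.0000 + 0.2300i → escape time 2
(row=4, col=0): c = -0.6200 + -0.1800i → escape time 6
(row=4, col=1): c = -0.2150 + -0.1800i → escape time 6
(row=4, col=2): c = 0.1900 + -0.1800i → escape time 6
(row=4, col=3): c = 0.5950 + -0.1800i → escape time 4
(row=4, col=4): c = 1.0000 + -0.1800i → escape time 2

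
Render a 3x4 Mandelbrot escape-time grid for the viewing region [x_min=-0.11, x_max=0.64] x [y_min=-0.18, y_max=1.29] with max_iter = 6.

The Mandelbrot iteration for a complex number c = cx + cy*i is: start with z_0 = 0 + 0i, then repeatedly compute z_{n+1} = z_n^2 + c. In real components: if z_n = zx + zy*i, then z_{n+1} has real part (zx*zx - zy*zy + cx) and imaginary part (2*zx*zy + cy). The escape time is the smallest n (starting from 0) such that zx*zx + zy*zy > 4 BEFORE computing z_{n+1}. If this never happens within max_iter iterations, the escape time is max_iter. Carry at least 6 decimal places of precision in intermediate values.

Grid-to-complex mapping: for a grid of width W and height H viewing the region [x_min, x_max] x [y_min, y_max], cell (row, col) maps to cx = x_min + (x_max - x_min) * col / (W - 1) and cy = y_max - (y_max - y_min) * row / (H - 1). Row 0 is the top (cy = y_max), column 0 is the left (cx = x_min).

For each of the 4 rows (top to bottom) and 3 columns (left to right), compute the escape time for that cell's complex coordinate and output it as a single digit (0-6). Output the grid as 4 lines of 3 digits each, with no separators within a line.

(row=0, col=0): c = -0.1100 + 1.2900i → escape time 2
(row=0, col=1): c = 0.2650 + 1.2900i → escape time 2
(row=0, col=2): c = 0.6400 + 1.2900i → escape time 2
(row=1, col=0): c = -0.1100 + 0.8000i → escape time 6
(row=1, col=1): c = 0.2650 + 0.8000i → escape time 5
(row=1, col=2): c = 0.6400 + 0.8000i → escape time 3
(row=2, col=0): c = -0.1100 + 0.3100i → escape time 6
(row=2, col=1): c = 0.2650 + 0.3100i → escape time 6
(row=2, col=2): c = 0.6400 + 0.3100i → escape time 4
(row=3, col=0): c = -0.1100 + -0.1800i → escape time 6
(row=3, col=1): c = 0.2650 + -0.1800i → escape time 6
(row=3, col=2): c = 0.6400 + -0.1800i → escape time 4

Answer: 222
653
664
664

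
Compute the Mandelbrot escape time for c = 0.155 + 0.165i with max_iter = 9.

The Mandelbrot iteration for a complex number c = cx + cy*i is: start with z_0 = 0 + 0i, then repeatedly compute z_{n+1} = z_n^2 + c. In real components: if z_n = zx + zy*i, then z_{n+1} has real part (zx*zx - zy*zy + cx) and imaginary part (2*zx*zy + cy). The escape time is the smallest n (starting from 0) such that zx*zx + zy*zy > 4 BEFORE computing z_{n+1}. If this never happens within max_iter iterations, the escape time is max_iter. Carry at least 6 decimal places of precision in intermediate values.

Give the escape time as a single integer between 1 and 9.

z_0 = 0 + 0i, c = 0.1550 + 0.1650i
Iter 1: z = 0.1550 + 0.1650i, |z|^2 = 0.0513
Iter 2: z = 0.1518 + 0.2162i, |z|^2 = 0.0698
Iter 3: z = 0.1313 + 0.2306i, |z|^2 = 0.0704
Iter 4: z = 0.1191 + 0.2256i, |z|^2 = 0.0651
Iter 5: z = 0.1183 + 0.2187i, |z|^2 = 0.0618
Iter 6: z = 0.1212 + 0.2167i, |z|^2 = 0.0617
Iter 7: z = 0.1227 + 0.2175i, |z|^2 = 0.0624
Iter 8: z = 0.1227 + 0.2184i, |z|^2 = 0.0628

Answer: 9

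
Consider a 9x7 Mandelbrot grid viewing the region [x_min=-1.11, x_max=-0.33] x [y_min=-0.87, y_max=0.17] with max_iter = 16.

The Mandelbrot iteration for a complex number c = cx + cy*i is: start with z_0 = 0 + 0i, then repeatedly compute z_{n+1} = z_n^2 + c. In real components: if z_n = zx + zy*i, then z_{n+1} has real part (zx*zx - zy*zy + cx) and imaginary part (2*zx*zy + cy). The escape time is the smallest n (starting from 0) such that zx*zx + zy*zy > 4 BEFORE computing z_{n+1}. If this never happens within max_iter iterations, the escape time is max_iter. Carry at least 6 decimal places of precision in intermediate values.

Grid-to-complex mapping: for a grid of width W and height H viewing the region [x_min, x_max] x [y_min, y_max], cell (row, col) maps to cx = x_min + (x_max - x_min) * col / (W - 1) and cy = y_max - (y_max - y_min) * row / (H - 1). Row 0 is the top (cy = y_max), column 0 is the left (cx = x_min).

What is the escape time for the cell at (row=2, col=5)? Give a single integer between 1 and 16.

z_0 = 0 + 0i, c = -0.6225 + -0.1767i
Iter 1: z = -0.6225 + -0.1767i, |z|^2 = 0.4187
Iter 2: z = -0.2662 + 0.0433i, |z|^2 = 0.0727
Iter 3: z = -0.5535 + -0.1997i, |z|^2 = 0.3463
Iter 4: z = -0.3560 + 0.0444i, |z|^2 = 0.1287
Iter 5: z = -0.4977 + -0.2083i, |z|^2 = 0.2911
Iter 6: z = -0.4182 + 0.0307i, |z|^2 = 0.1758
Iter 7: z = -0.4486 + -0.2023i, |z|^2 = 0.2422
Iter 8: z = -0.4622 + 0.0049i, |z|^2 = 0.2137
Iter 9: z = -0.4089 + -0.1812i, |z|^2 = 0.2000
Iter 10: z = -0.4881 + -0.0285i, |z|^2 = 0.2391
Iter 11: z = -0.3850 + -0.1488i, |z|^2 = 0.1704
Iter 12: z = -0.4964 + -0.0621i, |z|^2 = 0.2503
Iter 13: z = -0.3800 + -0.1151i, |z|^2 = 0.1576
Iter 14: z = -0.4914 + -0.0892i, |z|^2 = 0.2494
Iter 15: z = -0.3890 + -0.0890i, |z|^2 = 0.1592

Answer: 16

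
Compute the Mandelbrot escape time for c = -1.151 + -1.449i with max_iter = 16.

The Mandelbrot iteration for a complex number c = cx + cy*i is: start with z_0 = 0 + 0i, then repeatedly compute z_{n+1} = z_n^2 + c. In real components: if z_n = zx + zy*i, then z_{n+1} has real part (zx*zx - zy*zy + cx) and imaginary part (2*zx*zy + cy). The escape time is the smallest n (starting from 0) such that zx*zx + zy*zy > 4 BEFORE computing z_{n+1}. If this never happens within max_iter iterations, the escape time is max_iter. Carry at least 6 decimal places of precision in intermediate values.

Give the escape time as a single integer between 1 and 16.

z_0 = 0 + 0i, c = -1.1510 + -1.4490i
Iter 1: z = -1.1510 + -1.4490i, |z|^2 = 3.4244
Iter 2: z = -1.9258 + 1.8866i, |z|^2 = 7.2680
Escaped at iteration 2

Answer: 2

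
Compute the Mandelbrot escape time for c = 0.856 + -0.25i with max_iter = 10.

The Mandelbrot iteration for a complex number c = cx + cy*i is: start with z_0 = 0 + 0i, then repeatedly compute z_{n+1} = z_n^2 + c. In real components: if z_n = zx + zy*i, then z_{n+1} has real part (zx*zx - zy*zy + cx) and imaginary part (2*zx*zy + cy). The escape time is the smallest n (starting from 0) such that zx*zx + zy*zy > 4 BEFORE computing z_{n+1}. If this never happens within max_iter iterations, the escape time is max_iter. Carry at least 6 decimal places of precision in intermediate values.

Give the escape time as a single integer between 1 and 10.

Answer: 3

Derivation:
z_0 = 0 + 0i, c = 0.8560 + -0.2500i
Iter 1: z = 0.8560 + -0.2500i, |z|^2 = 0.7952
Iter 2: z = 1.5262 + -0.6780i, |z|^2 = 2.7891
Iter 3: z = 2.7257 + -2.3196i, |z|^2 = 12.8099
Escaped at iteration 3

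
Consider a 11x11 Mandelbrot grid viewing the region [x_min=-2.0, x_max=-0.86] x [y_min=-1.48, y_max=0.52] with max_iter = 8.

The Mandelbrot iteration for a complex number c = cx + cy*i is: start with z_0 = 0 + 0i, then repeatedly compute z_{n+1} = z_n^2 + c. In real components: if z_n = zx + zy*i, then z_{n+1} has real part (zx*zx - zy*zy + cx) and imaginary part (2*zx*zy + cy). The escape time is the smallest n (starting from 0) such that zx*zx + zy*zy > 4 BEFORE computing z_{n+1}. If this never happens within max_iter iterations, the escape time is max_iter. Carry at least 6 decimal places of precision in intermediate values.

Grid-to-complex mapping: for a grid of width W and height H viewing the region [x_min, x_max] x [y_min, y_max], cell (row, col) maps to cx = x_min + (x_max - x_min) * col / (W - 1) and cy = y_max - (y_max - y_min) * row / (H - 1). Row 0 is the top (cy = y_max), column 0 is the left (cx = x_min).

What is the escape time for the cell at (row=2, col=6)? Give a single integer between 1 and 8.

Answer: 8

Derivation:
z_0 = 0 + 0i, c = -1.3160 + 0.1200i
Iter 1: z = -1.3160 + 0.1200i, |z|^2 = 1.7463
Iter 2: z = 0.4015 + -0.1958i, |z|^2 = 0.1995
Iter 3: z = -1.1932 + -0.0372i, |z|^2 = 1.4251
Iter 4: z = 0.1063 + 0.2089i, |z|^2 = 0.0549
Iter 5: z = -1.3483 + 0.1644i, |z|^2 = 1.8450
Iter 6: z = 0.4750 + -0.3234i, |z|^2 = 0.3301
Iter 7: z = -1.1950 + -0.1872i, |z|^2 = 1.4630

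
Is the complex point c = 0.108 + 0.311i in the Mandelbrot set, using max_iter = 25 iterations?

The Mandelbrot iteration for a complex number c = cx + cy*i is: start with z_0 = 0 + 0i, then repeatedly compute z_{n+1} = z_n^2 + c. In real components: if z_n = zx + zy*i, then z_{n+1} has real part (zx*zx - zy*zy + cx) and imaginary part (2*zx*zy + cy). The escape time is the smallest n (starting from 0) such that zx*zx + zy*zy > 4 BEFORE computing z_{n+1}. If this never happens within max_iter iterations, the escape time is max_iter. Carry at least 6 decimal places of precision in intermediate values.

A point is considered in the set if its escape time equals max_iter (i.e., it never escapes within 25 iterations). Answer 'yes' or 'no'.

z_0 = 0 + 0i, c = 0.1080 + 0.3110i
Iter 1: z = 0.1080 + 0.3110i, |z|^2 = 0.1084
Iter 2: z = 0.0229 + 0.3782i, |z|^2 = 0.1435
Iter 3: z = -0.0345 + 0.3284i, |z|^2 = 0.1090
Iter 4: z = 0.0014 + 0.2883i, |z|^2 = 0.0831
Iter 5: z = 0.0249 + 0.3118i, |z|^2 = 0.0978
Iter 6: z = 0.0114 + 0.3265i, |z|^2 = 0.1067
Iter 7: z = 0.0015 + 0.3184i, |z|^2 = 0.1014
Iter 8: z = 0.0066 + 0.3120i, |z|^2 = 0.0974
Iter 9: z = 0.0107 + 0.3151i, |z|^2 = 0.0994
Iter 10: z = 0.0088 + 0.3178i, |z|^2 = 0.1010
Iter 11: z = 0.0071 + 0.3166i, |z|^2 = 0.1003
Iter 12: z = 0.0078 + 0.3155i, |z|^2 = 0.0996
Iter 13: z = 0.0085 + 0.3159i, |z|^2 = 0.0999
Iter 14: z = 0.0083 + 0.3164i, |z|^2 = 0.1002
Iter 15: z = 0.0080 + 0.3162i, |z|^2 = 0.1001
Iter 16: z = 0.0081 + 0.3160i, |z|^2 = 0.0999
Iter 17: z = 0.0082 + 0.3161i, |z|^2 = 0.1000
Iter 18: z = 0.0081 + 0.3162i, |z|^2 = 0.1000
Iter 19: z = 0.0081 + 0.3162i, |z|^2 = 0.1000
Iter 20: z = 0.0081 + 0.3161i, |z|^2 = 0.1000
Iter 21: z = 0.0081 + 0.3161i, |z|^2 = 0.1000
Iter 22: z = 0.0081 + 0.3161i, |z|^2 = 0.1000
Iter 23: z = 0.0081 + 0.3161i, |z|^2 = 0.1000
Iter 24: z = 0.0081 + 0.3161i, |z|^2 = 0.1000
Did not escape in 25 iterations → in set

Answer: yes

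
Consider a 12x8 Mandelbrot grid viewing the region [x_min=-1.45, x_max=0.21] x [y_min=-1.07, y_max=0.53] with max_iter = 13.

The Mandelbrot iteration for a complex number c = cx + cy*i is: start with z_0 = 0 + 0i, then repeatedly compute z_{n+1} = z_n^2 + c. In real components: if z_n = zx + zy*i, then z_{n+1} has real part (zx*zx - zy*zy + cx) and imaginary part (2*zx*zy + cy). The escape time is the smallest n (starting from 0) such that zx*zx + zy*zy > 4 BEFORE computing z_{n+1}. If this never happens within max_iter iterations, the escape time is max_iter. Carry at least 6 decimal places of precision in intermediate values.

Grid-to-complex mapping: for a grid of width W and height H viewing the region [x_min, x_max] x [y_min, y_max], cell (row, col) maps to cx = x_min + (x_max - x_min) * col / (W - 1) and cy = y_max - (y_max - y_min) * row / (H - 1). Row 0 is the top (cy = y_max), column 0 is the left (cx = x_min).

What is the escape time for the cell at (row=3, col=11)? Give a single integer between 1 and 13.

z_0 = 0 + 0i, c = 0.2100 + -0.1557i
Iter 1: z = 0.2100 + -0.1557i, |z|^2 = 0.0683
Iter 2: z = 0.2299 + -0.2211i, |z|^2 = 0.1017
Iter 3: z = 0.2139 + -0.2574i, |z|^2 = 0.1120
Iter 4: z = 0.1895 + -0.2658i, |z|^2 = 0.1066
Iter 5: z = 0.1753 + -0.2565i, |z|^2 = 0.0965
Iter 6: z = 0.1749 + -0.2456i, |z|^2 = 0.0909
Iter 7: z = 0.1803 + -0.2416i, |z|^2 = 0.0909
Iter 8: z = 0.1841 + -0.2428i, |z|^2 = 0.0929
Iter 9: z = 0.1849 + -0.2451i, |z|^2 = 0.0943
Iter 10: z = 0.1841 + -0.2464i, |z|^2 = 0.0946
Iter 11: z = 0.1832 + -0.2464i, |z|^2 = 0.0943
Iter 12: z = 0.1828 + -0.2460i, |z|^2 = 0.0939

Answer: 13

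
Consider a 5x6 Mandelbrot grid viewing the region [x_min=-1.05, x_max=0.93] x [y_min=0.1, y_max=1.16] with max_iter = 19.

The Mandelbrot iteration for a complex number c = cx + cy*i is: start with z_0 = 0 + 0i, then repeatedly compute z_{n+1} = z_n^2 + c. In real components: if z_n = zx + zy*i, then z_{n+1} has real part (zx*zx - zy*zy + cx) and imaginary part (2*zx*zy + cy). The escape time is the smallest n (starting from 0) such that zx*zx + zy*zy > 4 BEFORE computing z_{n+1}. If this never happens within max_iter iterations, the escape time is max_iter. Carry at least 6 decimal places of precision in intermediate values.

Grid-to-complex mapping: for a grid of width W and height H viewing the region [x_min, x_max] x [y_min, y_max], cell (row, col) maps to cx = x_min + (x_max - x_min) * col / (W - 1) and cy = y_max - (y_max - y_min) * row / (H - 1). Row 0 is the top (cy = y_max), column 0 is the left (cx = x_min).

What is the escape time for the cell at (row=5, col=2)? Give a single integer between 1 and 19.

z_0 = 0 + 0i, c = -0.0600 + 0.1000i
Iter 1: z = -0.0600 + 0.1000i, |z|^2 = 0.0136
Iter 2: z = -0.0664 + 0.0880i, |z|^2 = 0.0122
Iter 3: z = -0.0633 + 0.0883i, |z|^2 = 0.0118
Iter 4: z = -0.0638 + 0.0888i, |z|^2 = 0.0120
Iter 5: z = -0.0638 + 0.0887i, |z|^2 = 0.0119
Iter 6: z = -0.0638 + 0.0887i, |z|^2 = 0.0119
Iter 7: z = -0.0638 + 0.0887i, |z|^2 = 0.0119
Iter 8: z = -0.0638 + 0.0887i, |z|^2 = 0.0119
Iter 9: z = -0.0638 + 0.0887i, |z|^2 = 0.0119
Iter 10: z = -0.0638 + 0.0887i, |z|^2 = 0.0119
Iter 11: z = -0.0638 + 0.0887i, |z|^2 = 0.0119
Iter 12: z = -0.0638 + 0.0887i, |z|^2 = 0.0119
Iter 13: z = -0.0638 + 0.0887i, |z|^2 = 0.0119
Iter 14: z = -0.0638 + 0.0887i, |z|^2 = 0.0119
Iter 15: z = -0.0638 + 0.0887i, |z|^2 = 0.0119
Iter 16: z = -0.0638 + 0.0887i, |z|^2 = 0.0119
Iter 17: z = -0.0638 + 0.0887i, |z|^2 = 0.0119
Iter 18: z = -0.0638 + 0.0887i, |z|^2 = 0.0119

Answer: 19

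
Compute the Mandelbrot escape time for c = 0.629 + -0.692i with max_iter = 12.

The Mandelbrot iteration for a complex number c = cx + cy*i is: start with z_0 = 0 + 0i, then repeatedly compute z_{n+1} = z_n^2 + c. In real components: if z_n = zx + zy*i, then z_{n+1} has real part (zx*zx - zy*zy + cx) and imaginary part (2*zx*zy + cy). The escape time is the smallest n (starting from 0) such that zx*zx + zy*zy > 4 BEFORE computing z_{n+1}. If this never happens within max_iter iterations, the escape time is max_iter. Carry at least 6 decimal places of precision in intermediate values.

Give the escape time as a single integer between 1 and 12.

Answer: 3

Derivation:
z_0 = 0 + 0i, c = 0.6290 + -0.6920i
Iter 1: z = 0.6290 + -0.6920i, |z|^2 = 0.8745
Iter 2: z = 0.5458 + -1.5625i, |z|^2 = 2.7394
Iter 3: z = -1.5146 + -2.3976i, |z|^2 = 8.0426
Escaped at iteration 3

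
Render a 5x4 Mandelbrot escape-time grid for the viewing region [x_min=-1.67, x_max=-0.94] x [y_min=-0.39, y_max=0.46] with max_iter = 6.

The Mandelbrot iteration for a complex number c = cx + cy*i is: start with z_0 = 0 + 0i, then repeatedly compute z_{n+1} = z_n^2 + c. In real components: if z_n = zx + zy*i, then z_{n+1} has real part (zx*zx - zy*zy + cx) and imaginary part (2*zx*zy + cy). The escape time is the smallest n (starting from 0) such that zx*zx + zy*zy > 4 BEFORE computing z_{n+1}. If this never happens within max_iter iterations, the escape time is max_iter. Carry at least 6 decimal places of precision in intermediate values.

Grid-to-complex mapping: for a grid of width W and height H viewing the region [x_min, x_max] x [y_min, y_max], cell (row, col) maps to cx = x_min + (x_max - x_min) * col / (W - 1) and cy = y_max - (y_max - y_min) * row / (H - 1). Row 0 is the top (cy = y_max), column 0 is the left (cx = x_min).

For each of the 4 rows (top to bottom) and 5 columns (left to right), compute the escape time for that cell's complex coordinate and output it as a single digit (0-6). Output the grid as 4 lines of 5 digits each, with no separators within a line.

(row=0, col=0): c = -1.6700 + 0.4600i → escape time 3
(row=0, col=1): c = -1.4875 + 0.4600i → escape time 3
(row=0, col=2): c = -1.3050 + 0.4600i → escape time 5
(row=0, col=3): c = -1.1225 + 0.4600i → escape time 5
(row=0, col=4): c = -0.9400 + 0.4600i → escape time 5
(row=1, col=0): c = -1.6700 + 0.1767i → escape time 4
(row=1, col=1): c = -1.4875 + 0.1767i → escape time 5
(row=1, col=2): c = -1.3050 + 0.1767i → escape time 6
(row=1, col=3): c = -1.1225 + 0.1767i → escape time 6
(row=1, col=4): c = -0.9400 + 0.1767i → escape time 6
(row=2, col=0): c = -1.6700 + -0.1067i → escape time 6
(row=2, col=1): c = -1.4875 + -0.1067i → escape time 6
(row=2, col=2): c = -1.3050 + -0.1067i → escape time 6
(row=2, col=3): c = -1.1225 + -0.1067i → escape time 6
(row=2, col=4): c = -0.9400 + -0.1067i → escape time 6
(row=3, col=0): c = -1.6700 + -0.3900i → escape time 3
(row=3, col=1): c = -1.4875 + -0.3900i → escape time 4
(row=3, col=2): c = -1.3050 + -0.3900i → escape time 6
(row=3, col=3): c = -1.1225 + -0.3900i → escape time 6
(row=3, col=4): c = -0.9400 + -0.3900i → escape time 6

Answer: 33555
45666
66666
34666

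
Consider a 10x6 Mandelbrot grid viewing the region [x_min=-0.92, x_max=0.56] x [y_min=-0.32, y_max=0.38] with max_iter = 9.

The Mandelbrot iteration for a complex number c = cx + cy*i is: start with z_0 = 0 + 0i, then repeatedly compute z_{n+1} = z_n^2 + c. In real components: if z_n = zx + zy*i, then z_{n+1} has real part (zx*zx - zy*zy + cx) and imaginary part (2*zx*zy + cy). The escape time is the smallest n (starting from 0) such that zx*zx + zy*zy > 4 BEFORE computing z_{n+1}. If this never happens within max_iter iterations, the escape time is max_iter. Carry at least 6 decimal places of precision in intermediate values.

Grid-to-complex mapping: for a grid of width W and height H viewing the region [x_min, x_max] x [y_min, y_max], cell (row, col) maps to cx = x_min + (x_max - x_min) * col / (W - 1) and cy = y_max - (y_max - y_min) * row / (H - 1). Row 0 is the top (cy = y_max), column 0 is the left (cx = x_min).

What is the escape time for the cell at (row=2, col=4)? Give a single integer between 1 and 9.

z_0 = 0 + 0i, c = -0.2622 + 0.1000i
Iter 1: z = -0.2622 + 0.1000i, |z|^2 = 0.0788
Iter 2: z = -0.2035 + 0.0476i, |z|^2 = 0.0437
Iter 3: z = -0.2231 + 0.0806i, |z|^2 = 0.0563
Iter 4: z = -0.2190 + 0.0640i, |z|^2 = 0.0520
Iter 5: z = -0.2184 + 0.0720i, |z|^2 = 0.0529
Iter 6: z = -0.2197 + 0.0686i, |z|^2 = 0.0530
Iter 7: z = -0.2187 + 0.0699i, |z|^2 = 0.0527
Iter 8: z = -0.2193 + 0.0694i, |z|^2 = 0.0529

Answer: 9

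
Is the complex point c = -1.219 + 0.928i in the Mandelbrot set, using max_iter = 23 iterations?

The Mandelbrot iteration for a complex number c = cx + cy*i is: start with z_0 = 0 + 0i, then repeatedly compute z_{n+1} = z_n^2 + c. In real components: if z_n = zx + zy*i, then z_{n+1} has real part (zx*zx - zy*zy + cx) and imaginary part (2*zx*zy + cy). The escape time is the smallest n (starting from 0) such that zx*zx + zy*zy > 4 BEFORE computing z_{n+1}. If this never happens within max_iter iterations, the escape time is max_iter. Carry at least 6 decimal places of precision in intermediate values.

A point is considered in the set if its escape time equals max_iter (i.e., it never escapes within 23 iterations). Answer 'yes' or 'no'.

Answer: no

Derivation:
z_0 = 0 + 0i, c = -1.2190 + 0.9280i
Iter 1: z = -1.2190 + 0.9280i, |z|^2 = 2.3471
Iter 2: z = -0.5942 + -1.3345i, |z|^2 = 2.1339
Iter 3: z = -2.6467 + 2.5139i, |z|^2 = 13.3249
Escaped at iteration 3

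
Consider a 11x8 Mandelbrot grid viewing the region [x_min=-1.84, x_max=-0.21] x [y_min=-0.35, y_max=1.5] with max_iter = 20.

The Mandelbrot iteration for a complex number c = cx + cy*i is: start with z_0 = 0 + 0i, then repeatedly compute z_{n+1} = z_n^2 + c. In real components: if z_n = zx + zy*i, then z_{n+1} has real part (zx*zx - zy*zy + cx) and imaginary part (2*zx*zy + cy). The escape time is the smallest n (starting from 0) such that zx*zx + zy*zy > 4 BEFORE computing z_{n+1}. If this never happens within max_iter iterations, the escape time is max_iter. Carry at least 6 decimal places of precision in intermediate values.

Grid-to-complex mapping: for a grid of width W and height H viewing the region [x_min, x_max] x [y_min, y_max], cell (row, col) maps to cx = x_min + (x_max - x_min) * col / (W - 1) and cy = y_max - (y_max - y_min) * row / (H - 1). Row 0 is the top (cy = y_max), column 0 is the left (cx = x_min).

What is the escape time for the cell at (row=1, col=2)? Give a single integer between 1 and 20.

z_0 = 0 + 0i, c = -1.5140 + 1.2357i
Iter 1: z = -1.5140 + 1.2357i, |z|^2 = 3.8192
Iter 2: z = -0.7488 + -2.5060i, |z|^2 = 6.8409
Escaped at iteration 2

Answer: 2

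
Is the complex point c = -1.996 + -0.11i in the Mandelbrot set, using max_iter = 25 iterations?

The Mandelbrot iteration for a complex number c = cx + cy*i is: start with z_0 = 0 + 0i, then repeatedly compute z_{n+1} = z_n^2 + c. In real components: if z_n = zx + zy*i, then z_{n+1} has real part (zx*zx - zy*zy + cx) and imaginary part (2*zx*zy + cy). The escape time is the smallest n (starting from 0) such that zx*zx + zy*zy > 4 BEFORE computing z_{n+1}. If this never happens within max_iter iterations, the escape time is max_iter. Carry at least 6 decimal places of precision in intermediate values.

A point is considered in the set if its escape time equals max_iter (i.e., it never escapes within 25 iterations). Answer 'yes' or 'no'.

Answer: no

Derivation:
z_0 = 0 + 0i, c = -1.9960 + -0.1100i
Iter 1: z = -1.9960 + -0.1100i, |z|^2 = 3.9961
Iter 2: z = 1.9759 + 0.3291i, |z|^2 = 4.0126
Escaped at iteration 2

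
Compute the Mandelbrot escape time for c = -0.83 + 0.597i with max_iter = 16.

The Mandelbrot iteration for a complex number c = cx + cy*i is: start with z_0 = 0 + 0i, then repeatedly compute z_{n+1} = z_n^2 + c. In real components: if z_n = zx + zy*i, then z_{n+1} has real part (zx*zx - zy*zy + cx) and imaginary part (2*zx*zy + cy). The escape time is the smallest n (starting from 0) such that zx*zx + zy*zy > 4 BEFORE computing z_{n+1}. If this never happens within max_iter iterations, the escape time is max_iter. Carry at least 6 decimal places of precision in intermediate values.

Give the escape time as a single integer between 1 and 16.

z_0 = 0 + 0i, c = -0.8300 + 0.5970i
Iter 1: z = -0.8300 + 0.5970i, |z|^2 = 1.0453
Iter 2: z = -0.4975 + -0.3940i, |z|^2 = 0.4028
Iter 3: z = -0.7377 + 0.9891i, |z|^2 = 1.5225
Iter 4: z = -1.2640 + -0.8623i, |z|^2 = 2.3412
Iter 5: z = 0.0240 + 2.7769i, |z|^2 = 7.7119
Escaped at iteration 5

Answer: 5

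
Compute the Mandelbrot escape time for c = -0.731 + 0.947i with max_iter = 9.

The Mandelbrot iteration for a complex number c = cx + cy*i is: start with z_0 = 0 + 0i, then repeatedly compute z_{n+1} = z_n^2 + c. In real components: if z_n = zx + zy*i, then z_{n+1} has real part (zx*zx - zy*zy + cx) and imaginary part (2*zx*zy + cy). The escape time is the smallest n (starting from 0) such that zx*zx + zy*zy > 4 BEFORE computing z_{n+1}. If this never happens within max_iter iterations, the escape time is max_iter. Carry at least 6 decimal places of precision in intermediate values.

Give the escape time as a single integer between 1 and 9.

Answer: 4

Derivation:
z_0 = 0 + 0i, c = -0.7310 + 0.9470i
Iter 1: z = -0.7310 + 0.9470i, |z|^2 = 1.4312
Iter 2: z = -1.0934 + -0.4375i, |z|^2 = 1.3870
Iter 3: z = 0.2732 + 1.9038i, |z|^2 = 3.6991
Iter 4: z = -4.2808 + 1.9873i, |z|^2 = 22.2745
Escaped at iteration 4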